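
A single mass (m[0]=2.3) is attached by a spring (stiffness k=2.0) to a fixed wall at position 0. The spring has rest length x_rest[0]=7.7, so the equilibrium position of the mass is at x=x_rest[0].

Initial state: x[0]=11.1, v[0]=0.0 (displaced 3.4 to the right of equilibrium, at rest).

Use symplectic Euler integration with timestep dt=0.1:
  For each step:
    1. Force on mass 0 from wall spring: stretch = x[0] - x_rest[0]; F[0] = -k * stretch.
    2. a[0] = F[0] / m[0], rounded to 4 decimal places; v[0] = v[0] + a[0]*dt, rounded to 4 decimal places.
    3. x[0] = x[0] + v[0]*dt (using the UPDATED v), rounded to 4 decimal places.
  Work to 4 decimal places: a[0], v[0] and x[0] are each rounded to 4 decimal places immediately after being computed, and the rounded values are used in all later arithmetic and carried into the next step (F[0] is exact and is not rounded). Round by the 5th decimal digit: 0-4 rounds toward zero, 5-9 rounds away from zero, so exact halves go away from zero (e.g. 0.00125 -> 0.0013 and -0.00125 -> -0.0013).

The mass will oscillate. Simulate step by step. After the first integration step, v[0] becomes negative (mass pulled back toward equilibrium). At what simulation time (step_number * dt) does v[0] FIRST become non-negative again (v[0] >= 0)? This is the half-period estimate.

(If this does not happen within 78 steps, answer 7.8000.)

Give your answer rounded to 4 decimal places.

Step 0: x=[11.1000] v=[0.0000]
Step 1: x=[11.0704] v=[-0.2957]
Step 2: x=[11.0115] v=[-0.5888]
Step 3: x=[10.9238] v=[-0.8768]
Step 4: x=[10.8081] v=[-1.1571]
Step 5: x=[10.6654] v=[-1.4274]
Step 6: x=[10.4969] v=[-1.6853]
Step 7: x=[10.3041] v=[-1.9285]
Step 8: x=[10.0886] v=[-2.1549]
Step 9: x=[9.8523] v=[-2.3626]
Step 10: x=[9.5973] v=[-2.5498]
Step 11: x=[9.3258] v=[-2.7148]
Step 12: x=[9.0402] v=[-2.8562]
Step 13: x=[8.7429] v=[-2.9727]
Step 14: x=[8.4366] v=[-3.0634]
Step 15: x=[8.1239] v=[-3.1275]
Step 16: x=[7.8075] v=[-3.1644]
Step 17: x=[7.4901] v=[-3.1738]
Step 18: x=[7.1745] v=[-3.1556]
Step 19: x=[6.8635] v=[-3.1099]
Step 20: x=[6.5598] v=[-3.0372]
Step 21: x=[6.2660] v=[-2.9381]
Step 22: x=[5.9847] v=[-2.8134]
Step 23: x=[5.7183] v=[-2.6642]
Step 24: x=[5.4691] v=[-2.4919]
Step 25: x=[5.2393] v=[-2.2979]
Step 26: x=[5.0309] v=[-2.0839]
Step 27: x=[4.8457] v=[-1.8518]
Step 28: x=[4.6853] v=[-1.6036]
Step 29: x=[4.5512] v=[-1.3415]
Step 30: x=[4.4444] v=[-1.0677]
Step 31: x=[4.3659] v=[-0.7846]
Step 32: x=[4.3164] v=[-0.4947]
Step 33: x=[4.2964] v=[-0.2005]
Step 34: x=[4.3060] v=[0.0955]
First v>=0 after going negative at step 34, time=3.4000

Answer: 3.4000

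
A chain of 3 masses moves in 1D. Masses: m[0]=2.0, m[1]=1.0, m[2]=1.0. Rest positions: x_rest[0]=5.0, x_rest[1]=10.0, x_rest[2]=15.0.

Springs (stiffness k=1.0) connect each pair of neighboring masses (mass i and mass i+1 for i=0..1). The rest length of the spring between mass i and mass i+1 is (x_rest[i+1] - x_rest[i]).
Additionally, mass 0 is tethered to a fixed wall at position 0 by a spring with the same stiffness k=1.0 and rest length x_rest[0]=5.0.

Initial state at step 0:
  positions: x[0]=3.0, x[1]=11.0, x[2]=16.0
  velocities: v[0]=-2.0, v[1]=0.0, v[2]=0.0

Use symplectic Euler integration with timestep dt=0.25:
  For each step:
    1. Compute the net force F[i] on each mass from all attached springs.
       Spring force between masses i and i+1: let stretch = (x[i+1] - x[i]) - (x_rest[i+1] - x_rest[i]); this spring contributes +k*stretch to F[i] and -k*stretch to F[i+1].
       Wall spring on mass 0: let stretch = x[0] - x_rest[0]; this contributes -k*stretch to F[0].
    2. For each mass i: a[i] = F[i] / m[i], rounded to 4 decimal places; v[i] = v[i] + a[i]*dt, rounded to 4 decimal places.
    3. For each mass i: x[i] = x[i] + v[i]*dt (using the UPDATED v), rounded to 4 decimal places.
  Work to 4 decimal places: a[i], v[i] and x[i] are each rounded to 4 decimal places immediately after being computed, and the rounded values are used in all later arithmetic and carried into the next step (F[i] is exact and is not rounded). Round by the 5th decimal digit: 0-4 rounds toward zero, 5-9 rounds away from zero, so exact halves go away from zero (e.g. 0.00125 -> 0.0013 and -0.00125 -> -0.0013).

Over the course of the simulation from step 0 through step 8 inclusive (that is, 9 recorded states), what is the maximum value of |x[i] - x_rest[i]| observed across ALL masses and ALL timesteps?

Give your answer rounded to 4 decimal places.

Step 0: x=[3.0000 11.0000 16.0000] v=[-2.0000 0.0000 0.0000]
Step 1: x=[2.6563 10.8125 16.0000] v=[-1.3750 -0.7500 0.0000]
Step 2: x=[2.4844 10.4395 15.9883] v=[-0.6875 -1.4922 -0.0469]
Step 3: x=[2.4835 9.9161 15.9423] v=[-0.0037 -2.0938 -0.1841]
Step 4: x=[2.6373 9.3048 15.8321] v=[0.6150 -2.4454 -0.4407]
Step 5: x=[2.9170 8.6847 15.6265] v=[1.1188 -2.4805 -0.8225]
Step 6: x=[3.2858 8.1380 15.2995] v=[1.4752 -2.1870 -1.3080]
Step 7: x=[3.7036 7.7356 14.8374] v=[1.6710 -1.6097 -1.8484]
Step 8: x=[4.1316 7.5250 14.2439] v=[1.7121 -0.8423 -2.3739]
Max displacement = 2.5165

Answer: 2.5165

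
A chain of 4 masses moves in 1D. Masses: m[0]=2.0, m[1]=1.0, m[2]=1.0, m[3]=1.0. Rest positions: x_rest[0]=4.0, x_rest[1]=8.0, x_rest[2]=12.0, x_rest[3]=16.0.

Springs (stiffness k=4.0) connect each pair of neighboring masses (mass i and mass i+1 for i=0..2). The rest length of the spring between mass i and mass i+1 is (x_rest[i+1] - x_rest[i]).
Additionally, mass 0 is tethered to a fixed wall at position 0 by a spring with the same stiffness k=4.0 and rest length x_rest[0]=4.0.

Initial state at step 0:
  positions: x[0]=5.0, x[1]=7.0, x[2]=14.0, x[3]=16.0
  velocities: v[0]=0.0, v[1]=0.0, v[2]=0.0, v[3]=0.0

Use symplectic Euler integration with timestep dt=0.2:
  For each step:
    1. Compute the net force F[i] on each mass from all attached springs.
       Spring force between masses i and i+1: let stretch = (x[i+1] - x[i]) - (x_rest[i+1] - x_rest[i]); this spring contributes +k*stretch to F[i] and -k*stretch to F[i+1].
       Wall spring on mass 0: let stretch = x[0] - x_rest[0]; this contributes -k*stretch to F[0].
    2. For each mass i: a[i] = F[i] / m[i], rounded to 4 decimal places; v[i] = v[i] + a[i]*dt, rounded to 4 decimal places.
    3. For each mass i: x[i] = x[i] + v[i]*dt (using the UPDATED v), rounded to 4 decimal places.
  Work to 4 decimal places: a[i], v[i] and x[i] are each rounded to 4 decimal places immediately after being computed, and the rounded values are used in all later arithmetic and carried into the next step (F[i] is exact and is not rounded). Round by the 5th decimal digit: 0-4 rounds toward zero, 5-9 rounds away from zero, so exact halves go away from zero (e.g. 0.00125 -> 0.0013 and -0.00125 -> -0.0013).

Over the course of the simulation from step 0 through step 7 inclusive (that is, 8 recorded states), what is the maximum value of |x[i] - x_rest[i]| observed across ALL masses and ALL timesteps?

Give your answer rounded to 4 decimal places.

Step 0: x=[5.0000 7.0000 14.0000 16.0000] v=[0.0000 0.0000 0.0000 0.0000]
Step 1: x=[4.7600 7.8000 13.2000 16.3200] v=[-1.2000 4.0000 -4.0000 1.6000]
Step 2: x=[4.3824 8.9776 12.0352 16.7808] v=[-1.8880 5.8880 -5.8240 2.3040]
Step 3: x=[4.0218 9.9092 11.1405 17.1223] v=[-1.8029 4.6579 -4.4736 1.7075]
Step 4: x=[3.8105 10.0958 11.0059 17.1467] v=[-1.0567 0.9330 -0.6732 0.1221]
Step 5: x=[3.7971 9.4224 11.7082 16.8286] v=[-0.0668 -3.3672 3.5114 -1.5905]
Step 6: x=[3.9300 8.2146 12.8640 16.3312] v=[0.6645 -6.0388 5.7791 -2.4868]
Step 7: x=[4.0913 7.0652 13.8307 15.9191] v=[0.8063 -5.7470 4.8333 -2.0606]
Max displacement = 2.0958

Answer: 2.0958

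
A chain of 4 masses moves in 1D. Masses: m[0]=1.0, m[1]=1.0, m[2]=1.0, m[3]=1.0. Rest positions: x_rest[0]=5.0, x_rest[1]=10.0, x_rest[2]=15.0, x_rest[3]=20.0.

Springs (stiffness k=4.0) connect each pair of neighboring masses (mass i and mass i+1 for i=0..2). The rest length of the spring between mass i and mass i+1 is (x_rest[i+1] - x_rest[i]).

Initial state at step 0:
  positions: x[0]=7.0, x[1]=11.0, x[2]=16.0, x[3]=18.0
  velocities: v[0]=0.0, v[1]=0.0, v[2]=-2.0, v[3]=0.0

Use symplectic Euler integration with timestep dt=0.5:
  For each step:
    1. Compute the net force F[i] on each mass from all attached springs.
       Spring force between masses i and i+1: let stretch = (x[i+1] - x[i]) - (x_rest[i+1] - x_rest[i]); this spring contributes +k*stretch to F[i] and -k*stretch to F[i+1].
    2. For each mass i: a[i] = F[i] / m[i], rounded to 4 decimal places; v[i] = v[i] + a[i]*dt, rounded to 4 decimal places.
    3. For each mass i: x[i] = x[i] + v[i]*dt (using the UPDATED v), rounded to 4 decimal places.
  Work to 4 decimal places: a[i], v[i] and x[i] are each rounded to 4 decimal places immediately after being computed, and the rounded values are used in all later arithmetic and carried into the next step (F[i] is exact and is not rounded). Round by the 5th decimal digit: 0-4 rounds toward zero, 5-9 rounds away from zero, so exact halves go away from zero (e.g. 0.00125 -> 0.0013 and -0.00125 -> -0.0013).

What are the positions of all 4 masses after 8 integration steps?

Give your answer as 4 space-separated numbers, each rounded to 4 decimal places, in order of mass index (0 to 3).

Step 0: x=[7.0000 11.0000 16.0000 18.0000] v=[0.0000 0.0000 -2.0000 0.0000]
Step 1: x=[6.0000 12.0000 12.0000 21.0000] v=[-2.0000 2.0000 -8.0000 6.0000]
Step 2: x=[6.0000 7.0000 17.0000 20.0000] v=[0.0000 -10.0000 10.0000 -2.0000]
Step 3: x=[2.0000 11.0000 15.0000 21.0000] v=[-8.0000 8.0000 -4.0000 2.0000]
Step 4: x=[2.0000 10.0000 15.0000 21.0000] v=[0.0000 -2.0000 0.0000 0.0000]
Step 5: x=[5.0000 6.0000 16.0000 20.0000] v=[6.0000 -8.0000 2.0000 -2.0000]
Step 6: x=[4.0000 11.0000 11.0000 20.0000] v=[-2.0000 10.0000 -10.0000 0.0000]
Step 7: x=[5.0000 9.0000 15.0000 16.0000] v=[2.0000 -4.0000 8.0000 -8.0000]
Step 8: x=[5.0000 9.0000 14.0000 16.0000] v=[0.0000 0.0000 -2.0000 0.0000]

Answer: 5.0000 9.0000 14.0000 16.0000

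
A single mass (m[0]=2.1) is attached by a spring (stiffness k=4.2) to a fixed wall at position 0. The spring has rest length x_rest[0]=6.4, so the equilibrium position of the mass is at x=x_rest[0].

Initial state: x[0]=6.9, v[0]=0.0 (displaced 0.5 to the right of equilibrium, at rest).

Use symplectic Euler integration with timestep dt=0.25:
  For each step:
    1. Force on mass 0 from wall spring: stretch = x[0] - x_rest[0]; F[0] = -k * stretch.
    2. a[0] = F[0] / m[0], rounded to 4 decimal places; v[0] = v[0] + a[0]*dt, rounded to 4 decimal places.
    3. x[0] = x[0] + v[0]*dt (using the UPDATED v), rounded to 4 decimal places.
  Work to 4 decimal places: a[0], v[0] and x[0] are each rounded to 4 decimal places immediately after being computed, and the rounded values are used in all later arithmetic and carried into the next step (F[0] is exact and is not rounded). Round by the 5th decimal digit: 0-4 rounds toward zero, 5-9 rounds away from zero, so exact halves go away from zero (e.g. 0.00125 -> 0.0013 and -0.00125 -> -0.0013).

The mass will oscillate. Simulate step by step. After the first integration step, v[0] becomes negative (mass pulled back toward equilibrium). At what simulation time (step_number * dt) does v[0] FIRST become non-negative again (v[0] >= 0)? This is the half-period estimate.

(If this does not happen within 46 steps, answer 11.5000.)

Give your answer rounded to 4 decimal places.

Step 0: x=[6.9000] v=[0.0000]
Step 1: x=[6.8375] v=[-0.2500]
Step 2: x=[6.7203] v=[-0.4688]
Step 3: x=[6.5631] v=[-0.6290]
Step 4: x=[6.3855] v=[-0.7106]
Step 5: x=[6.2097] v=[-0.7034]
Step 6: x=[6.0576] v=[-0.6083]
Step 7: x=[5.9483] v=[-0.4371]
Step 8: x=[5.8955] v=[-0.2113]
Step 9: x=[5.9058] v=[0.0410]
First v>=0 after going negative at step 9, time=2.2500

Answer: 2.2500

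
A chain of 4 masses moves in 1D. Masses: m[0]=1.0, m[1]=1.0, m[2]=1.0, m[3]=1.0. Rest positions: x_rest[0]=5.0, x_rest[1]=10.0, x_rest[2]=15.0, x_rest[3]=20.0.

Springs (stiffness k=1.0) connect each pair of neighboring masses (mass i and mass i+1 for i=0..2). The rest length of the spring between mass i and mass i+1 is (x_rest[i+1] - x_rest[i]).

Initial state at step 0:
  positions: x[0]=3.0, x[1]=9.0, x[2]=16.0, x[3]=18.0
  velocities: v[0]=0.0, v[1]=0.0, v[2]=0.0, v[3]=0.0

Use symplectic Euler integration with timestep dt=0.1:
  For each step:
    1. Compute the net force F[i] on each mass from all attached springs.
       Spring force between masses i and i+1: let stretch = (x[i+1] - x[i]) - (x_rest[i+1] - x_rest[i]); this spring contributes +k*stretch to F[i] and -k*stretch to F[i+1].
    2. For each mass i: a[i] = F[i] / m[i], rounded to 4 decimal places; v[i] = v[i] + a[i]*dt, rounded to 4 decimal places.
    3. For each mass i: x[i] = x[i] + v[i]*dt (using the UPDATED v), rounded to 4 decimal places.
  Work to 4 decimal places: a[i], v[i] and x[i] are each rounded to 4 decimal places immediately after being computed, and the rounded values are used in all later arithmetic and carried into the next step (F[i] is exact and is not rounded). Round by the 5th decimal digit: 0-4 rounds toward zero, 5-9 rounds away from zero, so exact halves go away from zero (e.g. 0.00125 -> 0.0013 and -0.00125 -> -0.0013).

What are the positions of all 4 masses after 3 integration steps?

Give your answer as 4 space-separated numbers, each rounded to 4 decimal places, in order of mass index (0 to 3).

Step 0: x=[3.0000 9.0000 16.0000 18.0000] v=[0.0000 0.0000 0.0000 0.0000]
Step 1: x=[3.0100 9.0100 15.9500 18.0300] v=[0.1000 0.1000 -0.5000 0.3000]
Step 2: x=[3.0300 9.0294 15.8514 18.0892] v=[0.2000 0.1940 -0.9860 0.5920]
Step 3: x=[3.0600 9.0570 15.7070 18.1760] v=[0.2999 0.2763 -1.4444 0.8682]

Answer: 3.0600 9.0570 15.7070 18.1760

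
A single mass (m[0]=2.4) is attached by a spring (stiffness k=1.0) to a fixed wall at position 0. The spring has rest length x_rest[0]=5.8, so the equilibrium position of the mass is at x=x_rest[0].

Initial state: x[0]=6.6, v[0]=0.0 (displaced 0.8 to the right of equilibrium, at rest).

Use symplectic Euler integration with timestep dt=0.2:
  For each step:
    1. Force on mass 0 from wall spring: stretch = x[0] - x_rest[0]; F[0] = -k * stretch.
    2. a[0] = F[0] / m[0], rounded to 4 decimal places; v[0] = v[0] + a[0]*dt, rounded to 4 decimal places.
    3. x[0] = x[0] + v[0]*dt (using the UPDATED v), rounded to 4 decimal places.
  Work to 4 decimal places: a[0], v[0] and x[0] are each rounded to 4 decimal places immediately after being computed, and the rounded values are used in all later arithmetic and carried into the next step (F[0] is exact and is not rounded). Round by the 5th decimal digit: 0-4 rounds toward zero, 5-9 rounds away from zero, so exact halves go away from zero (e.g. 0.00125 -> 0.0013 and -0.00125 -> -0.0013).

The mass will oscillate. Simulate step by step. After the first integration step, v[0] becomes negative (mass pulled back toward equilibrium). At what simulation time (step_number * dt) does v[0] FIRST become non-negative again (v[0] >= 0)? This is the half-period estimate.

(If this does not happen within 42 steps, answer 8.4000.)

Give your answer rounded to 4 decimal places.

Answer: 5.0000

Derivation:
Step 0: x=[6.6000] v=[0.0000]
Step 1: x=[6.5867] v=[-0.0667]
Step 2: x=[6.5602] v=[-0.1323]
Step 3: x=[6.5211] v=[-0.1957]
Step 4: x=[6.4699] v=[-0.2558]
Step 5: x=[6.4076] v=[-0.3116]
Step 6: x=[6.3352] v=[-0.3622]
Step 7: x=[6.2538] v=[-0.4068]
Step 8: x=[6.1649] v=[-0.4446]
Step 9: x=[6.0699] v=[-0.4750]
Step 10: x=[5.9704] v=[-0.4975]
Step 11: x=[5.8681] v=[-0.5117]
Step 12: x=[5.7646] v=[-0.5174]
Step 13: x=[5.6617] v=[-0.5144]
Step 14: x=[5.5611] v=[-0.5029]
Step 15: x=[5.4645] v=[-0.4830]
Step 16: x=[5.3735] v=[-0.4550]
Step 17: x=[5.2896] v=[-0.4195]
Step 18: x=[5.2142] v=[-0.3770]
Step 19: x=[5.1486] v=[-0.3282]
Step 20: x=[5.0938] v=[-0.2739]
Step 21: x=[5.0508] v=[-0.2150]
Step 22: x=[5.0203] v=[-0.1526]
Step 23: x=[5.0028] v=[-0.0876]
Step 24: x=[4.9986] v=[-0.0212]
Step 25: x=[5.0077] v=[0.0456]
First v>=0 after going negative at step 25, time=5.0000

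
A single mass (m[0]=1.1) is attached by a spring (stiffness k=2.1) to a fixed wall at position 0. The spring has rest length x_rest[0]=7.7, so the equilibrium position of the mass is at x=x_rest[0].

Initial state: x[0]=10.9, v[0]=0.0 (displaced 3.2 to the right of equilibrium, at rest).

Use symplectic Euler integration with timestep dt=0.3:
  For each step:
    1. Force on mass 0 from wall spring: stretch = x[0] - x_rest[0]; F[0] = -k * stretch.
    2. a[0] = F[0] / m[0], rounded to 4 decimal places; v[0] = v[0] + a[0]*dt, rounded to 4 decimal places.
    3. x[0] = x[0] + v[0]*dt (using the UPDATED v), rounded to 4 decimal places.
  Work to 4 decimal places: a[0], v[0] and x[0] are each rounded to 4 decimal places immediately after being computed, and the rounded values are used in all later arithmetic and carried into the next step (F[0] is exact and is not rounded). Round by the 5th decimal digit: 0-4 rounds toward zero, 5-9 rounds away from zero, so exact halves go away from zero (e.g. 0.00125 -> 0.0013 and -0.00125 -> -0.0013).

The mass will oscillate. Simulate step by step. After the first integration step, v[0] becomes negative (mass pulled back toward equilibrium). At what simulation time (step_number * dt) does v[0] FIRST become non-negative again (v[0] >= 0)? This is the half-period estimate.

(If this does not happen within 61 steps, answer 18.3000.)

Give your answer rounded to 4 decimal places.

Step 0: x=[10.9000] v=[0.0000]
Step 1: x=[10.3502] v=[-1.8327]
Step 2: x=[9.3450] v=[-3.3506]
Step 3: x=[8.0572] v=[-4.2928]
Step 4: x=[6.7080] v=[-4.4974]
Step 5: x=[5.5292] v=[-3.9293]
Step 6: x=[4.7234] v=[-2.6860]
Step 7: x=[4.4290] v=[-0.9812]
Step 8: x=[4.6967] v=[0.8922]
First v>=0 after going negative at step 8, time=2.4000

Answer: 2.4000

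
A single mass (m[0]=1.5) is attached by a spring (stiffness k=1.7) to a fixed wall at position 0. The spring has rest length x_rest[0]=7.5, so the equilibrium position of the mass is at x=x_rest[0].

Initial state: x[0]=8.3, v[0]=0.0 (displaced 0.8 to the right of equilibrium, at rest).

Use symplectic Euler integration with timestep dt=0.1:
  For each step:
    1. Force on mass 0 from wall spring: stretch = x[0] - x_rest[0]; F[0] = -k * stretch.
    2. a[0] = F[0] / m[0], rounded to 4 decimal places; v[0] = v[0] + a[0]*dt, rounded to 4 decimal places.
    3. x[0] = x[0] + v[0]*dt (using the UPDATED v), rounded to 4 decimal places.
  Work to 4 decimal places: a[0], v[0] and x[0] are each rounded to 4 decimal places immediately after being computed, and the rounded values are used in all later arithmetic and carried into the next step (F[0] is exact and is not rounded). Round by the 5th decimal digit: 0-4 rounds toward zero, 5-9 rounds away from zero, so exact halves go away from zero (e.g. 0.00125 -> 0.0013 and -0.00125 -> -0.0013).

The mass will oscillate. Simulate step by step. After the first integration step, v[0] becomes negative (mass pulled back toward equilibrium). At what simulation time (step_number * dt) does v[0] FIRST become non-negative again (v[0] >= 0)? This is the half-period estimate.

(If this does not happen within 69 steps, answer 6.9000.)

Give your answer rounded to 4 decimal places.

Answer: 3.0000

Derivation:
Step 0: x=[8.3000] v=[0.0000]
Step 1: x=[8.2909] v=[-0.0907]
Step 2: x=[8.2729] v=[-0.1803]
Step 3: x=[8.2461] v=[-0.2679]
Step 4: x=[8.2109] v=[-0.3525]
Step 5: x=[8.1676] v=[-0.4331]
Step 6: x=[8.1167] v=[-0.5088]
Step 7: x=[8.0588] v=[-0.5787]
Step 8: x=[7.9946] v=[-0.6420]
Step 9: x=[7.9248] v=[-0.6981]
Step 10: x=[7.8502] v=[-0.7462]
Step 11: x=[7.7716] v=[-0.7859]
Step 12: x=[7.6899] v=[-0.8167]
Step 13: x=[7.6061] v=[-0.8382]
Step 14: x=[7.5211] v=[-0.8502]
Step 15: x=[7.4358] v=[-0.8526]
Step 16: x=[7.3513] v=[-0.8453]
Step 17: x=[7.2685] v=[-0.8285]
Step 18: x=[7.1883] v=[-0.8023]
Step 19: x=[7.1116] v=[-0.7670]
Step 20: x=[7.0393] v=[-0.7230]
Step 21: x=[6.9722] v=[-0.6708]
Step 22: x=[6.9111] v=[-0.6110]
Step 23: x=[6.8567] v=[-0.5443]
Step 24: x=[6.8096] v=[-0.4714]
Step 25: x=[6.7703] v=[-0.3932]
Step 26: x=[6.7393] v=[-0.3105]
Step 27: x=[6.7169] v=[-0.2243]
Step 28: x=[6.7033] v=[-0.1356]
Step 29: x=[6.6988] v=[-0.0453]
Step 30: x=[6.7034] v=[0.0455]
First v>=0 after going negative at step 30, time=3.0000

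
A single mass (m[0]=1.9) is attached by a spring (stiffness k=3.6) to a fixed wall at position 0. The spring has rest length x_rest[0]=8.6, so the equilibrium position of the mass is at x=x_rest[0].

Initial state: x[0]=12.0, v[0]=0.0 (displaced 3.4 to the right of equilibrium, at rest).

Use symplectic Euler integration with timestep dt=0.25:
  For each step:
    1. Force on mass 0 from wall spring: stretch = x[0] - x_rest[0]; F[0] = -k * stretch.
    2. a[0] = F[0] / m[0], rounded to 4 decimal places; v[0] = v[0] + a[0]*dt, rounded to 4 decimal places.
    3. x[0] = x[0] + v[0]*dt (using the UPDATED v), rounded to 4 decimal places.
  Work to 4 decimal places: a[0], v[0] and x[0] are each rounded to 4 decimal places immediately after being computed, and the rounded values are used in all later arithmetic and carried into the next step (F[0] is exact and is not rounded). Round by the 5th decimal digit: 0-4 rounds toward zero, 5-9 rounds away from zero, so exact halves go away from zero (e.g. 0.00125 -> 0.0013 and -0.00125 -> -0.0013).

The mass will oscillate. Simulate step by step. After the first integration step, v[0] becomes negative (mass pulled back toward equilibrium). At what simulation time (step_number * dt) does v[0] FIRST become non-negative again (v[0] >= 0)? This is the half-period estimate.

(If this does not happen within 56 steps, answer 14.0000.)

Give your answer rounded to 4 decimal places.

Answer: 2.5000

Derivation:
Step 0: x=[12.0000] v=[0.0000]
Step 1: x=[11.5974] v=[-1.6105]
Step 2: x=[10.8398] v=[-3.0303]
Step 3: x=[9.8170] v=[-4.0913]
Step 4: x=[8.6501] v=[-4.6678]
Step 5: x=[7.4772] v=[-4.6915]
Step 6: x=[6.4373] v=[-4.1597]
Step 7: x=[5.6535] v=[-3.1353]
Step 8: x=[5.2186] v=[-1.7396]
Step 9: x=[5.1841] v=[-0.1379]
Step 10: x=[5.5542] v=[1.4802]
First v>=0 after going negative at step 10, time=2.5000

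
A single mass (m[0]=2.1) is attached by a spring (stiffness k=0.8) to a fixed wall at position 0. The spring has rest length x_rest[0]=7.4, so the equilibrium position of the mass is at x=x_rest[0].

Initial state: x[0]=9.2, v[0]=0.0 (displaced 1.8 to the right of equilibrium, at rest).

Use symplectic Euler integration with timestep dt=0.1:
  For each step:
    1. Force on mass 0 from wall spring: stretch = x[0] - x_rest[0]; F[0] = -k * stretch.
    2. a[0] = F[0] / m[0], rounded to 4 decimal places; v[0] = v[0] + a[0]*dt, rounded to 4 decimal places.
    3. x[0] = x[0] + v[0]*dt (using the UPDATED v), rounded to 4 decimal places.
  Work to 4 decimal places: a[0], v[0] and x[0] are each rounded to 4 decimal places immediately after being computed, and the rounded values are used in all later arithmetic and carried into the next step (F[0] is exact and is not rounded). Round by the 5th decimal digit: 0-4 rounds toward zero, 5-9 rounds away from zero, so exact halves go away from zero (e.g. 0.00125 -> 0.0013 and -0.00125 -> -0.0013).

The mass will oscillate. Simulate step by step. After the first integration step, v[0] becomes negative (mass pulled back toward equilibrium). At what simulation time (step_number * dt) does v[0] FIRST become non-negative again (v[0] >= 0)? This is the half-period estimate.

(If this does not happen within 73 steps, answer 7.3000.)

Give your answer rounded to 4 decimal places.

Answer: 5.1000

Derivation:
Step 0: x=[9.2000] v=[0.0000]
Step 1: x=[9.1931] v=[-0.0686]
Step 2: x=[9.1794] v=[-0.1369]
Step 3: x=[9.1589] v=[-0.2047]
Step 4: x=[9.1317] v=[-0.2717]
Step 5: x=[9.0979] v=[-0.3377]
Step 6: x=[9.0577] v=[-0.4024]
Step 7: x=[9.0111] v=[-0.4656]
Step 8: x=[8.9584] v=[-0.5270]
Step 9: x=[8.8998] v=[-0.5864]
Step 10: x=[8.8355] v=[-0.6435]
Step 11: x=[8.7657] v=[-0.6982]
Step 12: x=[8.6907] v=[-0.7502]
Step 13: x=[8.6108] v=[-0.7994]
Step 14: x=[8.5263] v=[-0.8455]
Step 15: x=[8.4375] v=[-0.8884]
Step 16: x=[8.3447] v=[-0.9279]
Step 17: x=[8.2483] v=[-0.9639]
Step 18: x=[8.1487] v=[-0.9962]
Step 19: x=[8.0462] v=[-1.0247]
Step 20: x=[7.9413] v=[-1.0493]
Step 21: x=[7.8343] v=[-1.0699]
Step 22: x=[7.7257] v=[-1.0864]
Step 23: x=[7.6158] v=[-1.0988]
Step 24: x=[7.5051] v=[-1.1070]
Step 25: x=[7.3940] v=[-1.1110]
Step 26: x=[7.2829] v=[-1.1108]
Step 27: x=[7.1723] v=[-1.1063]
Step 28: x=[7.0625] v=[-1.0976]
Step 29: x=[6.9540] v=[-1.0847]
Step 30: x=[6.8472] v=[-1.0677]
Step 31: x=[6.7425] v=[-1.0466]
Step 32: x=[6.6403] v=[-1.0216]
Step 33: x=[6.5410] v=[-0.9927]
Step 34: x=[6.4450] v=[-0.9600]
Step 35: x=[6.3526] v=[-0.9236]
Step 36: x=[6.2642] v=[-0.8837]
Step 37: x=[6.1802] v=[-0.8404]
Step 38: x=[6.1008] v=[-0.7939]
Step 39: x=[6.0264] v=[-0.7444]
Step 40: x=[5.9572] v=[-0.6921]
Step 41: x=[5.8935] v=[-0.6371]
Step 42: x=[5.8355] v=[-0.5797]
Step 43: x=[5.7835] v=[-0.5201]
Step 44: x=[5.7377] v=[-0.4585]
Step 45: x=[5.6982] v=[-0.3952]
Step 46: x=[5.6652] v=[-0.3304]
Step 47: x=[5.6388] v=[-0.2643]
Step 48: x=[5.6191] v=[-0.1972]
Step 49: x=[5.6062] v=[-0.1294]
Step 50: x=[5.6001] v=[-0.0611]
Step 51: x=[5.6009] v=[0.0075]
First v>=0 after going negative at step 51, time=5.1000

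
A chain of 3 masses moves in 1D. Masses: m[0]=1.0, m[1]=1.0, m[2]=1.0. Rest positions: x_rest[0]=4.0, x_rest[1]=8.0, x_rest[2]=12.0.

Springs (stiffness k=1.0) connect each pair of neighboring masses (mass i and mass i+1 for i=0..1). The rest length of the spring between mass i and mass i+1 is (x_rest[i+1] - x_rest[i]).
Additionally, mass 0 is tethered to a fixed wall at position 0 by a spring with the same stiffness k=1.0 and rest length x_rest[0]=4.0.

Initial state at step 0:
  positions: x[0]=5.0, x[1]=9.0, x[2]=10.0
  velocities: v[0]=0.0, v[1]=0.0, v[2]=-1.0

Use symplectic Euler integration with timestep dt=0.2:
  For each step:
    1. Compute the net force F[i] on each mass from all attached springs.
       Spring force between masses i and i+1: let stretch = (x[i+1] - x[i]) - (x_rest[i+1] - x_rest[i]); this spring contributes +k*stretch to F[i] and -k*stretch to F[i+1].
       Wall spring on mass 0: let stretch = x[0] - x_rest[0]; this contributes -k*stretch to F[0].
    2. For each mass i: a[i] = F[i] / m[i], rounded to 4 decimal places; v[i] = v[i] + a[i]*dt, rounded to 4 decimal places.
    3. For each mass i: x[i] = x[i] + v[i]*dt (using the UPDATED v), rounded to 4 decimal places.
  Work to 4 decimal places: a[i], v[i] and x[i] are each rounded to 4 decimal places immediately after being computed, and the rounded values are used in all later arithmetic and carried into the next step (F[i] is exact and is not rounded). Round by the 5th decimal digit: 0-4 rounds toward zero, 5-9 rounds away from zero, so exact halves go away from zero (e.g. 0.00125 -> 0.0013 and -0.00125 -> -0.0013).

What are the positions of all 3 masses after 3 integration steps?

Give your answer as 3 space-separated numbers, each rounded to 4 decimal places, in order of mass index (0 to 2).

Answer: 4.7523 8.3115 10.1043

Derivation:
Step 0: x=[5.0000 9.0000 10.0000] v=[0.0000 0.0000 -1.0000]
Step 1: x=[4.9600 8.8800 9.9200] v=[-0.2000 -0.6000 -0.4000]
Step 2: x=[4.8784 8.6448 9.9584] v=[-0.4080 -1.1760 0.1920]
Step 3: x=[4.7523 8.3115 10.1043] v=[-0.6304 -1.6666 0.7293]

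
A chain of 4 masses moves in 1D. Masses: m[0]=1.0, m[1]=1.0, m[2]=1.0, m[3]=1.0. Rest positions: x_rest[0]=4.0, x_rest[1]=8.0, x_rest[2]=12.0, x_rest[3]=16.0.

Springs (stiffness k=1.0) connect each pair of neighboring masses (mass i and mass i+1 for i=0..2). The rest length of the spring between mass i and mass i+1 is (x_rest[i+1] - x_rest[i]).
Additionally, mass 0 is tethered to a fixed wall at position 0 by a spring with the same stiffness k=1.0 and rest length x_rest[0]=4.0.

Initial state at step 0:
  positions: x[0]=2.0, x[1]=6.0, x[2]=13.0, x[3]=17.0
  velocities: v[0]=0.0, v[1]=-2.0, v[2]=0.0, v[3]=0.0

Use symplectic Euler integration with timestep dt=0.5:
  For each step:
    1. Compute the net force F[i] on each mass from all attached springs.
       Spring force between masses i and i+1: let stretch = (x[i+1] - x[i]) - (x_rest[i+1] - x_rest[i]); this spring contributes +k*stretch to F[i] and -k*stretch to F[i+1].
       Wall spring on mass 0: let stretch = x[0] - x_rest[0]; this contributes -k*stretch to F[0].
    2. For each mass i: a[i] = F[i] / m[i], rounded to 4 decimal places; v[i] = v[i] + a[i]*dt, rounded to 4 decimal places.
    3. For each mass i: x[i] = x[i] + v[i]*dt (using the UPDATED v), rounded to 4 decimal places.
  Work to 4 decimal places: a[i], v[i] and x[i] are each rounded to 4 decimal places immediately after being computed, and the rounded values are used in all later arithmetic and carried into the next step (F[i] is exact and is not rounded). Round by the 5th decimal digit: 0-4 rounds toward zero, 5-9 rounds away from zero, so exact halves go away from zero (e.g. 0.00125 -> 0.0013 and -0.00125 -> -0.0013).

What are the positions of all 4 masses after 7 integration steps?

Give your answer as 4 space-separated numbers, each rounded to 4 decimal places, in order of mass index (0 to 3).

Step 0: x=[2.0000 6.0000 13.0000 17.0000] v=[0.0000 -2.0000 0.0000 0.0000]
Step 1: x=[2.5000 5.7500 12.2500 17.0000] v=[1.0000 -0.5000 -1.5000 0.0000]
Step 2: x=[3.1875 6.3125 11.0625 16.8125] v=[1.3750 1.1250 -2.3750 -0.3750]
Step 3: x=[3.8594 7.2813 10.1250 16.1875] v=[1.3438 1.9375 -1.8750 -1.2500]
Step 4: x=[4.4220 8.1055 9.9922 15.0469] v=[1.1251 1.6484 -0.2656 -2.2813]
Step 5: x=[4.8000 8.4805 10.6514 13.6426] v=[0.7559 0.7500 1.3184 -2.8087]
Step 6: x=[4.8981 8.4781 11.5157 12.4905] v=[0.1962 -0.0048 1.7286 -2.3043]
Step 7: x=[4.6667 8.3401 11.8643 12.0947] v=[-0.4629 -0.2760 0.6972 -0.7917]

Answer: 4.6667 8.3401 11.8643 12.0947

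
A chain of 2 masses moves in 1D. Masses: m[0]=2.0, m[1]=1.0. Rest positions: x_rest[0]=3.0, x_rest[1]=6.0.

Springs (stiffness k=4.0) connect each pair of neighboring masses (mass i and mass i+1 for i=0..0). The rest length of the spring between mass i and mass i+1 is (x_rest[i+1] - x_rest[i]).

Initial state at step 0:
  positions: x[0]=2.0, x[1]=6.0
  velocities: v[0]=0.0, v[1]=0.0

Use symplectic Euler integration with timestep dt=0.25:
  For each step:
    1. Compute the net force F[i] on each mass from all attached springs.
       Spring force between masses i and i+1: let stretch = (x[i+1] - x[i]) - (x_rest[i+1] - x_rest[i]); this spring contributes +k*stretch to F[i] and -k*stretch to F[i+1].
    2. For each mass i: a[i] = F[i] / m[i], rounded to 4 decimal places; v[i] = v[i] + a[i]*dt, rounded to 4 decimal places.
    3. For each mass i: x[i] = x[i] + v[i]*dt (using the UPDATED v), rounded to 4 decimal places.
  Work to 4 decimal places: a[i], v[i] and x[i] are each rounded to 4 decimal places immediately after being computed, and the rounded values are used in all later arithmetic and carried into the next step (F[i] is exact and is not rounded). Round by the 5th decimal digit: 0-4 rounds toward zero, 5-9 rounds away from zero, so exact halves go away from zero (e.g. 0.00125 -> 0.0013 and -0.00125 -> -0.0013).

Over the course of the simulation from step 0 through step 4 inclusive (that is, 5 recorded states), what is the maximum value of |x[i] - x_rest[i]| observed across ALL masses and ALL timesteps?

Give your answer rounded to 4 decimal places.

Step 0: x=[2.0000 6.0000] v=[0.0000 0.0000]
Step 1: x=[2.1250 5.7500] v=[0.5000 -1.0000]
Step 2: x=[2.3281 5.3438] v=[0.8125 -1.6250]
Step 3: x=[2.5332 4.9336] v=[0.8204 -1.6407]
Step 4: x=[2.6634 4.6733] v=[0.5206 -1.0411]
Max displacement = 1.3267

Answer: 1.3267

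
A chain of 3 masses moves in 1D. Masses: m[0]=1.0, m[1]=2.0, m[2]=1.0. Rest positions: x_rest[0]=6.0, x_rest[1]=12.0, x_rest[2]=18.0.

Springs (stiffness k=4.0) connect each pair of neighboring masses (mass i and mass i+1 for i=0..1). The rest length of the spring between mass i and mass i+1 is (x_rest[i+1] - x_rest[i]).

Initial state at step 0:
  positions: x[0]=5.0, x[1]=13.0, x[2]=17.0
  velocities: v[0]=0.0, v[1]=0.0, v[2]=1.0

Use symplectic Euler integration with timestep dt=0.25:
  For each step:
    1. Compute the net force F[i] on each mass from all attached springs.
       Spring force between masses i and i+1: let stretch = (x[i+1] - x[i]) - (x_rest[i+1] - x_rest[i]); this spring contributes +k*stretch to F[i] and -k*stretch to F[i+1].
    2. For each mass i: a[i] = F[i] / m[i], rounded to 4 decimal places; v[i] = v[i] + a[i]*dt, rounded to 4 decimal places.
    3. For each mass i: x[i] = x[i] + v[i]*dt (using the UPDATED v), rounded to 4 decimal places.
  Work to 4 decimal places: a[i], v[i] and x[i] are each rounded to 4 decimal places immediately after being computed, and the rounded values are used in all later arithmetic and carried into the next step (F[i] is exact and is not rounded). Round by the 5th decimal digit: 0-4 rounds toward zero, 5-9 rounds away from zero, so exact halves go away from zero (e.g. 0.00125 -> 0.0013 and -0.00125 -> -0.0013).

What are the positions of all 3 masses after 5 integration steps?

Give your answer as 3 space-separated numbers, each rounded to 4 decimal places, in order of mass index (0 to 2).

Answer: 6.8394 11.6367 19.1373

Derivation:
Step 0: x=[5.0000 13.0000 17.0000] v=[0.0000 0.0000 1.0000]
Step 1: x=[5.5000 12.5000 17.7500] v=[2.0000 -2.0000 3.0000]
Step 2: x=[6.2500 11.7813 18.6875] v=[3.0000 -2.8750 3.7500]
Step 3: x=[6.8828 11.2344 19.3985] v=[2.5313 -2.1876 2.8438]
Step 4: x=[7.1035 11.1641 19.5684] v=[0.8829 -0.2814 0.6797]
Step 5: x=[6.8394 11.6367 19.1373] v=[-1.0565 1.8905 -1.7246]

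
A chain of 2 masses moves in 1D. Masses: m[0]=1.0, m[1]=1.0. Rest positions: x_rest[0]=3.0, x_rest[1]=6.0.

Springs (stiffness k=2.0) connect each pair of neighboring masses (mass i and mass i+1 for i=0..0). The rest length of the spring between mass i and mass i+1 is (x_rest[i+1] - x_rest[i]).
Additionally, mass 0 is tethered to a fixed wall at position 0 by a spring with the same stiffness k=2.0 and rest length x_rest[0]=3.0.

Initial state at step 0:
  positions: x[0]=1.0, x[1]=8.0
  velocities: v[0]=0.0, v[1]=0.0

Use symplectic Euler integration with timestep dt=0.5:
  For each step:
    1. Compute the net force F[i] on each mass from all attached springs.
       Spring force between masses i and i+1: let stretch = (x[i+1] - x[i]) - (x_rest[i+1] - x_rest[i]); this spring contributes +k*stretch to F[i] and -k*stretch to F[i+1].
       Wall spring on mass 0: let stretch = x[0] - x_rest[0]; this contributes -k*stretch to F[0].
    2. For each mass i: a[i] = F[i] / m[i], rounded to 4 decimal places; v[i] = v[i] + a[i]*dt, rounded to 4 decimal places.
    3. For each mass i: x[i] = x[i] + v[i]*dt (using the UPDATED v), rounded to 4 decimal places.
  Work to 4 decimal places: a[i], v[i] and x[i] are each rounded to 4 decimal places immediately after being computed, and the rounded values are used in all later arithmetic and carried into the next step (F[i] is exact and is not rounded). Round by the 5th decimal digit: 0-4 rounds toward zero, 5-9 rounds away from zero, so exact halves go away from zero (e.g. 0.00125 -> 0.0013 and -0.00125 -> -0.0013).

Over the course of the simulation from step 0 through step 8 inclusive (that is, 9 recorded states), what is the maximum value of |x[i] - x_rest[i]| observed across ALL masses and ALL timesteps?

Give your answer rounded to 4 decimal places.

Answer: 3.0000

Derivation:
Step 0: x=[1.0000 8.0000] v=[0.0000 0.0000]
Step 1: x=[4.0000 6.0000] v=[6.0000 -4.0000]
Step 2: x=[6.0000 4.5000] v=[4.0000 -3.0000]
Step 3: x=[4.2500 5.2500] v=[-3.5000 1.5000]
Step 4: x=[0.8750 7.0000] v=[-6.7500 3.5000]
Step 5: x=[0.1250 7.1875] v=[-1.5000 0.3750]
Step 6: x=[2.8438 5.3438] v=[5.4375 -3.6875]
Step 7: x=[5.3907 3.7501] v=[5.0937 -3.1875]
Step 8: x=[4.4219 4.4767] v=[-1.9376 1.4531]
Max displacement = 3.0000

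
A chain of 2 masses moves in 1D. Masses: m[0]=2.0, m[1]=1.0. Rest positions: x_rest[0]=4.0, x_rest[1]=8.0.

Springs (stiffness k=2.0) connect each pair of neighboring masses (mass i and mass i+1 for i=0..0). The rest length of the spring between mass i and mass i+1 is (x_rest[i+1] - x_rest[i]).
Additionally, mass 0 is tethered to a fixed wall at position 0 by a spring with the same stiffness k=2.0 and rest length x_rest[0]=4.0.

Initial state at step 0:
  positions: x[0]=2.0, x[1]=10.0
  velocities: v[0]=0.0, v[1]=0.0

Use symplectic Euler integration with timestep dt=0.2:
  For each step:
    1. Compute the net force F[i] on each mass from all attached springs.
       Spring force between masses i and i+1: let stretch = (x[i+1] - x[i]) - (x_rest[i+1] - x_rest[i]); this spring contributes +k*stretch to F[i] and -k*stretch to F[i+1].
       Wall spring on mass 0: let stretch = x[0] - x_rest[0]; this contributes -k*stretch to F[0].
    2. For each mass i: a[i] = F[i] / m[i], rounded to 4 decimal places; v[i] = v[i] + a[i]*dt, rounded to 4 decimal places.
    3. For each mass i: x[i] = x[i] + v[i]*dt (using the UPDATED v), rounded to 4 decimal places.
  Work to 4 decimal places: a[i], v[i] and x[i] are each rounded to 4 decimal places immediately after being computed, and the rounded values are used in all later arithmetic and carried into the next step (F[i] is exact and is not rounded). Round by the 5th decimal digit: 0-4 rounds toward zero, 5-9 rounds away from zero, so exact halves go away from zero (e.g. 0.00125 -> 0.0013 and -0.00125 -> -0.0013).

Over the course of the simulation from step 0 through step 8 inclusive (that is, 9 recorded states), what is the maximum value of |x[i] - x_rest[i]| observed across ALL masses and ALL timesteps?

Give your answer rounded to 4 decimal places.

Answer: 2.5663

Derivation:
Step 0: x=[2.0000 10.0000] v=[0.0000 0.0000]
Step 1: x=[2.2400 9.6800] v=[1.2000 -1.6000]
Step 2: x=[2.6880 9.0848] v=[2.2400 -2.9760]
Step 3: x=[3.2844 8.2979] v=[2.9818 -3.9347]
Step 4: x=[3.9499 7.4299] v=[3.3276 -4.3401]
Step 5: x=[4.5966 6.6035] v=[3.2336 -4.1321]
Step 6: x=[5.1397 5.9365] v=[2.7157 -3.3349]
Step 7: x=[5.5091 5.5258] v=[1.8471 -2.0536]
Step 8: x=[5.6588 5.4337] v=[0.7486 -0.4603]
Max displacement = 2.5663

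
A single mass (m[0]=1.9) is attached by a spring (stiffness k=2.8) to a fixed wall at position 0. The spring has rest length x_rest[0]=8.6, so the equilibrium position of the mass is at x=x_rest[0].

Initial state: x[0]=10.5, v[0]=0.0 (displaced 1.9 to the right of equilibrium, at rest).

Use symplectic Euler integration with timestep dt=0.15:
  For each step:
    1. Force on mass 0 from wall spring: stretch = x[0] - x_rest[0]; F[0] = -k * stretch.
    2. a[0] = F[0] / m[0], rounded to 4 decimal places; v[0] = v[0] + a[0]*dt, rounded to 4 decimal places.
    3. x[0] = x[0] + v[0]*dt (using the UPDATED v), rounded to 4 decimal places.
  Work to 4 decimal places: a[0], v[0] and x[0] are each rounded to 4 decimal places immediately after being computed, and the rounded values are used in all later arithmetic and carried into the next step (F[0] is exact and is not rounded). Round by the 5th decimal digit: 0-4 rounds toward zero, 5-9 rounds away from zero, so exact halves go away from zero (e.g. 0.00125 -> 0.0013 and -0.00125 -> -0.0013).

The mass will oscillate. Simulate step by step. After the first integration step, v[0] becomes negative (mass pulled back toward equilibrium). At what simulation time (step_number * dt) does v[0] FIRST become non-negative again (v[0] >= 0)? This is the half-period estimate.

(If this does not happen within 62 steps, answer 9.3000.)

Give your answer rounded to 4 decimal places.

Step 0: x=[10.5000] v=[0.0000]
Step 1: x=[10.4370] v=[-0.4200]
Step 2: x=[10.3131] v=[-0.8261]
Step 3: x=[10.1324] v=[-1.2048]
Step 4: x=[9.9009] v=[-1.5435]
Step 5: x=[9.6262] v=[-1.8311]
Step 6: x=[9.3175] v=[-2.0579]
Step 7: x=[8.9850] v=[-2.2165]
Step 8: x=[8.6398] v=[-2.3016]
Step 9: x=[8.2932] v=[-2.3104]
Step 10: x=[7.9568] v=[-2.2426]
Step 11: x=[7.6417] v=[-2.1004]
Step 12: x=[7.3584] v=[-1.8886]
Step 13: x=[7.1163] v=[-1.6141]
Step 14: x=[6.9234] v=[-1.2861]
Step 15: x=[6.7861] v=[-0.9155]
Step 16: x=[6.7089] v=[-0.5145]
Step 17: x=[6.6944] v=[-0.0965]
Step 18: x=[6.7431] v=[0.3247]
First v>=0 after going negative at step 18, time=2.7000

Answer: 2.7000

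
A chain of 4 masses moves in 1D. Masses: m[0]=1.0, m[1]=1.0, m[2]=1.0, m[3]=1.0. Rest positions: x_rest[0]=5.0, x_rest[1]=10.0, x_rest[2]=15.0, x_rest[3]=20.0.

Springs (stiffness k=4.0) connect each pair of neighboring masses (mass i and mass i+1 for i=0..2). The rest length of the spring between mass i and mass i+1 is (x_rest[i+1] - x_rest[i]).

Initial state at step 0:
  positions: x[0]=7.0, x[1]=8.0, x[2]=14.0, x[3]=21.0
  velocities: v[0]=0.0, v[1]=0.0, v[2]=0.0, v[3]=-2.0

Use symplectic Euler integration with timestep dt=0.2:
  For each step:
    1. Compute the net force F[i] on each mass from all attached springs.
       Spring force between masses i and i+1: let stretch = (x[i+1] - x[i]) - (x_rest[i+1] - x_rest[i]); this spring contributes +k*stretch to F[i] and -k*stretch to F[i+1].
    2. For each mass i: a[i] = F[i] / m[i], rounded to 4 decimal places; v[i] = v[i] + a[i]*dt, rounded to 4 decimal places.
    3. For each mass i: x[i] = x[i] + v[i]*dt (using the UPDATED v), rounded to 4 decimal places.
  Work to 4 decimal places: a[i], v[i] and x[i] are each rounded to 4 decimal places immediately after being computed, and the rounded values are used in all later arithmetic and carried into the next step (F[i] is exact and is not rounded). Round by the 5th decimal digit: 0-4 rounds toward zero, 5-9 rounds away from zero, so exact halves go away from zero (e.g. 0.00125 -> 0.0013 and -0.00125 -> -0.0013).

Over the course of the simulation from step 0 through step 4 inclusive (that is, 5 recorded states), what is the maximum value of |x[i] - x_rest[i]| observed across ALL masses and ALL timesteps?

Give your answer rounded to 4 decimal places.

Step 0: x=[7.0000 8.0000 14.0000 21.0000] v=[0.0000 0.0000 0.0000 -2.0000]
Step 1: x=[6.3600 8.8000 14.1600 20.2800] v=[-3.2000 4.0000 0.8000 -3.6000]
Step 2: x=[5.3104 10.0672 14.4416 19.3808] v=[-5.2480 6.3360 1.4080 -4.4960]
Step 3: x=[4.2219 11.2732 14.8136 18.4913] v=[-5.4426 6.0301 1.8598 -4.4474]
Step 4: x=[3.4616 11.9175 15.2075 17.8134] v=[-3.8016 3.2214 1.9696 -3.3896]
Max displacement = 2.1866

Answer: 2.1866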